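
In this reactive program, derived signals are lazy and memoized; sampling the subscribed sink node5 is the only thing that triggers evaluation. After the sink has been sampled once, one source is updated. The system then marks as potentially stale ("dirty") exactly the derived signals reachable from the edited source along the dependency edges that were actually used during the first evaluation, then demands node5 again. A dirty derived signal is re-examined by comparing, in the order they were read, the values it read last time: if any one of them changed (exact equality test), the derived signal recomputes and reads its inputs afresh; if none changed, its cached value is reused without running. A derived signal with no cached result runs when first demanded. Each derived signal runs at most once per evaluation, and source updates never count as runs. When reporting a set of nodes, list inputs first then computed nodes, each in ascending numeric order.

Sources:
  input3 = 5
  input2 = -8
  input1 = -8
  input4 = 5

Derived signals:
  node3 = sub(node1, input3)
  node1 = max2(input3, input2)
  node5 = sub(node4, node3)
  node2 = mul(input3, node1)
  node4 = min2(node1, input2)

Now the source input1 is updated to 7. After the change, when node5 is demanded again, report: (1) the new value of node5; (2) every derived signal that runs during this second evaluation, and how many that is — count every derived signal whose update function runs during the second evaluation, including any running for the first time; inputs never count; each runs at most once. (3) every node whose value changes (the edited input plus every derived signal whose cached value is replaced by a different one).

First demand of the output computes:
  node1 = max2(5, -8) = 5
  node3 = sub(5, 5) = 0
  node4 = min2(5, -8) = -8
  node5 = sub(-8, 0) = -8

After the edit, cleaning proceeds:
  no node depends on input1 at all; the second demand re-runs nothing.

Note the shortcut — nothing in the graph depends on input1 at all, so no recomputation happens.

Demanding node5 again yields -8.
0 derived signals run: none.
The nodes whose values change: input1.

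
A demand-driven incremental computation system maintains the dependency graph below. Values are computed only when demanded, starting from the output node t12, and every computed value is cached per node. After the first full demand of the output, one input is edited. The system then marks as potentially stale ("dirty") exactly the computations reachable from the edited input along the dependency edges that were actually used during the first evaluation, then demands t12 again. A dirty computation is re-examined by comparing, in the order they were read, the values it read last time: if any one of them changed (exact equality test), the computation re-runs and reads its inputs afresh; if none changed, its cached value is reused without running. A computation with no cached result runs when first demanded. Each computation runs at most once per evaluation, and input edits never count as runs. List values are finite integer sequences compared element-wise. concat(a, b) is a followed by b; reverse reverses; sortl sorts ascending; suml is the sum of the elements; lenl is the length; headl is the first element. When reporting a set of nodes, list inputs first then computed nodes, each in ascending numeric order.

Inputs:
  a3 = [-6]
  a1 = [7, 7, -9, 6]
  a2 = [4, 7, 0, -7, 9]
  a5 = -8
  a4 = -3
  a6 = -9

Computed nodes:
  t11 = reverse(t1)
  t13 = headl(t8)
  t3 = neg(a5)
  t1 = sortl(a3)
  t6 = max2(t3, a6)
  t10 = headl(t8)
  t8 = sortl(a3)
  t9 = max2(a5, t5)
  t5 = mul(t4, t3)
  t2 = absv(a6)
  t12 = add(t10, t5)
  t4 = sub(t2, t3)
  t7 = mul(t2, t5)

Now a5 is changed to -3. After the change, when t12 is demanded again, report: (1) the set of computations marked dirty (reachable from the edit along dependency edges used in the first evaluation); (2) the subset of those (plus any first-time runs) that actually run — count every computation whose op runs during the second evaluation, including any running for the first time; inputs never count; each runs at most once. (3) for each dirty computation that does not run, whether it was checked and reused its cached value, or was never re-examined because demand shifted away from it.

Marked dirty: t3, t4, t5, t12.
Computations that run: t3, t4, t5, t12 — 4 in total.
Every dirty computation ran.

First evaluation (everything demanded from the output):
  t2 = absv(-9) = 9
  t3 = neg(-8) = 8
  t4 = sub(9, 8) = 1
  t5 = mul(1, 8) = 8
  t8 = sortl([-6]) = [-6]
  t10 = headl([-6]) = -6
  t12 = add(-6, 8) = 2

Propagation after the edit:
  t3: runs — a5 -8->-3; result 3.
  t4: runs — t3 8->3; result 6.
  t5: runs — t4 1->6; t3 8->3; result 18.
  t12: runs — t5 8->18; result 12.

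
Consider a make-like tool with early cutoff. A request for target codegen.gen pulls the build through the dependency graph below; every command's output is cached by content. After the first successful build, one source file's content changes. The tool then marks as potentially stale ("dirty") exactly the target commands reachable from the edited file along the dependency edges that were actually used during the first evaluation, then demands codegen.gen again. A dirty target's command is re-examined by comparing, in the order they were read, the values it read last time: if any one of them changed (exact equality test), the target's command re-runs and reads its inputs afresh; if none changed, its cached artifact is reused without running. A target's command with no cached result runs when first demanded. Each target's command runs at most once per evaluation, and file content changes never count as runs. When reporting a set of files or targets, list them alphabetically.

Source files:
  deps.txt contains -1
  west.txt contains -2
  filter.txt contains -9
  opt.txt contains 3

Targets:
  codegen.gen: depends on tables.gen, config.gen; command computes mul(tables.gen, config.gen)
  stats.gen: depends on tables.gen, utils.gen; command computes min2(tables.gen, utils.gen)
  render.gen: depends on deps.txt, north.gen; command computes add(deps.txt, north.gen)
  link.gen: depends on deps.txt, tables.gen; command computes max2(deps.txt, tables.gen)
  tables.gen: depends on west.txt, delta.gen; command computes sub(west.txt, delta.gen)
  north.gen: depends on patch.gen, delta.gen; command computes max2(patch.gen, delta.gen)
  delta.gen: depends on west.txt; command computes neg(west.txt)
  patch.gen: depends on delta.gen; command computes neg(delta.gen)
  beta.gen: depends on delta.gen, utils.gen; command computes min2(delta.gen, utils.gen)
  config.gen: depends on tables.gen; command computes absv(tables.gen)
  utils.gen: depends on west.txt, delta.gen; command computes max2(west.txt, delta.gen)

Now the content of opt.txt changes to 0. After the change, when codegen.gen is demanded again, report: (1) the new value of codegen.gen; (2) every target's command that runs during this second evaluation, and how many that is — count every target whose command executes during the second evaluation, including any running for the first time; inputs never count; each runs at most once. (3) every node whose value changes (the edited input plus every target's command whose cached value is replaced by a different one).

First demand of the output computes:
  delta.gen = neg(-2) = 2
  tables.gen = sub(-2, 2) = -4
  config.gen = absv(-4) = 4
  codegen.gen = mul(-4, 4) = -16

After the edit, cleaning proceeds:
  no node depends on opt.txt at all; the second demand re-runs nothing.

Note the shortcut — nothing in the graph depends on opt.txt at all, so no recomputation happens.

Demanding codegen.gen again yields -16.
0 target commands run: none.
The nodes whose values change: opt.txt.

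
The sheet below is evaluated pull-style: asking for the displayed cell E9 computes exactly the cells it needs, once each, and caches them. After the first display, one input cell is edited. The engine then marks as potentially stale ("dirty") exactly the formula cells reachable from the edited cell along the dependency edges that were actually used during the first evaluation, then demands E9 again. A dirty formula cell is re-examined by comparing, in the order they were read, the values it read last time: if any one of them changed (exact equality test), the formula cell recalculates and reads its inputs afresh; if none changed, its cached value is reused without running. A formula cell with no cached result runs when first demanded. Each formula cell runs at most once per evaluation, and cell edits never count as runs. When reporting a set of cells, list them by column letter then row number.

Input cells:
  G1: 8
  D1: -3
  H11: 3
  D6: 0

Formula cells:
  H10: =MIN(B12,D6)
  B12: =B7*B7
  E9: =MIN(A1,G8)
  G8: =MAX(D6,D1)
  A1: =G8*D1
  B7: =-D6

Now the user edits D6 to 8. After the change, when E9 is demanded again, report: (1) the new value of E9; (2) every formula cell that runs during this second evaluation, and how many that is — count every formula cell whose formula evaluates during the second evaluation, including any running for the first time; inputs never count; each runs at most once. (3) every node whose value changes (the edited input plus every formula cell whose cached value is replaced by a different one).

First demand of the output computes:
  G8 = MAX(0, -3) = 0
  A1 = 0 * -3 = 0
  E9 = MIN(0, 0) = 0

After the edit, cleaning proceeds:
  G8: a read changed (D6 0->8) — executes, giving 8.
  A1: a read changed (G8 0->8) — executes, giving -24.
  E9: a read changed (A1 0->-24; G8 0->8) — executes, giving -24.

Demanding E9 again yields -24.
3 formula cells run: A1, E9, G8.
The nodes whose values change: A1, D6, E9, G8.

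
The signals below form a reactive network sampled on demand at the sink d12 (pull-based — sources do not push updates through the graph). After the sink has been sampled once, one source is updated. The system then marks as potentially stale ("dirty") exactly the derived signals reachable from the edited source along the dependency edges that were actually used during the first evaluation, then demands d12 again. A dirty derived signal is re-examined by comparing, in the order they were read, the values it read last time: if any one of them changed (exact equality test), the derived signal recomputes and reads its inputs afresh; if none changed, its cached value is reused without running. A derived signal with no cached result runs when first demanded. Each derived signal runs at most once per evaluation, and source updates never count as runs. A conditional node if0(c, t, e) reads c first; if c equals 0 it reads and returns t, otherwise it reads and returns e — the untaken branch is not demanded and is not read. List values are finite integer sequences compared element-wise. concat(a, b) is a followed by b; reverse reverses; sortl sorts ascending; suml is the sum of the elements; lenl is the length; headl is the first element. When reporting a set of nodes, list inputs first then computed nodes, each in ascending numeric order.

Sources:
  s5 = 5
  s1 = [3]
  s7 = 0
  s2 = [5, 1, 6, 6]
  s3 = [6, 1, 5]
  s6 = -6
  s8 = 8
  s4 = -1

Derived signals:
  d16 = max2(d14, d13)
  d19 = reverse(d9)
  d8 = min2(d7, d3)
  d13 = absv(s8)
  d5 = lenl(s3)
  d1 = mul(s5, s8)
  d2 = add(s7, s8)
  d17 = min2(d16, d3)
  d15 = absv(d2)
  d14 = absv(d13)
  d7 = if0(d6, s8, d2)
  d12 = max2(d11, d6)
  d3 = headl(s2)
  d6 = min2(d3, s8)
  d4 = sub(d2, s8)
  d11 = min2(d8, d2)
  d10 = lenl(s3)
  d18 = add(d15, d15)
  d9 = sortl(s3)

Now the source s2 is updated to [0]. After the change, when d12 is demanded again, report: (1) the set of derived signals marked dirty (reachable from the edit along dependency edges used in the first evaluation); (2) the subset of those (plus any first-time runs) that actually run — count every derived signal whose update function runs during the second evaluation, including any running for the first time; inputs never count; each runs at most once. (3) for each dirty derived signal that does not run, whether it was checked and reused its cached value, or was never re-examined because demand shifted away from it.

Dirty set: d3, d6, d7, d8, d11, d12.
Run set: d3, d6, d7, d8, d11, d12 (6 run).
All dirty derived signals ended up running.

Initial pass — values computed on the first demand:
  d2 = add(0, 8) = 8
  d3 = headl([5, 1, 6, 6]) = 5
  d6 = min2(5, 8) = 5
  d7 = if0(d6=5 -> else branch d2) = 8
  d8 = min2(8, 5) = 5
  d11 = min2(5, 8) = 5
  d12 = max2(5, 5) = 5

Second demand — change propagation:
  d3: re-runs because s2 [5, 1, 6, 6]->[0]; new result 0.
  d6: re-runs because d3 5->0; new result 0.
  d7: re-runs because d6 5->0; new result 8 (unchanged).
  d8: re-runs because d3 5->0; new result 0.
  d11: re-runs because d8 5->0; new result 0.
  d12: re-runs because d11 5->0; d6 5->0; new result 0.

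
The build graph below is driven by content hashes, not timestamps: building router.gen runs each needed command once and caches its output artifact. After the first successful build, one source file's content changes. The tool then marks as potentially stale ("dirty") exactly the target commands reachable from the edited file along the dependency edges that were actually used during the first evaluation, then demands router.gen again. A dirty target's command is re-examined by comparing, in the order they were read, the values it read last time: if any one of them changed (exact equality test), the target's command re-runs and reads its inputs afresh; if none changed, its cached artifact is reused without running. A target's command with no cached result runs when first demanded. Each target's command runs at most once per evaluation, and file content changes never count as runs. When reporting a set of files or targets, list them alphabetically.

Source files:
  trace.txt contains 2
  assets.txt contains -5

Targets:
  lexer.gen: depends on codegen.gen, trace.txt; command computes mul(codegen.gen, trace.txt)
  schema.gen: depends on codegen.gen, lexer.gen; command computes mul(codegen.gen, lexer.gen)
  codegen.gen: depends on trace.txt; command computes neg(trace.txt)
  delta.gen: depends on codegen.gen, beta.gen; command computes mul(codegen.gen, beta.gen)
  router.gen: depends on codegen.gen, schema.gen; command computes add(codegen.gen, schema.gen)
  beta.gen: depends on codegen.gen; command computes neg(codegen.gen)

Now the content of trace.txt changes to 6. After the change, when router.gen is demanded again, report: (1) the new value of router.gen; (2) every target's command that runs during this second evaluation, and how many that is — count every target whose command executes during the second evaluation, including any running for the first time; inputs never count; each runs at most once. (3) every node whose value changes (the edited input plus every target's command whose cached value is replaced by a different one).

Initial pass — values computed on the first demand:
  codegen.gen = neg(2) = -2
  lexer.gen = mul(-2, 2) = -4
  schema.gen = mul(-2, -4) = 8
  router.gen = add(-2, 8) = 6

Second demand — change propagation:
  codegen.gen: re-runs because trace.txt 2->6; new result -6.
  lexer.gen: re-runs because codegen.gen -2->-6; trace.txt 2->6; new result -36.
  schema.gen: re-runs because codegen.gen -2->-6; lexer.gen -4->-36; new result 216.
  router.gen: re-runs because codegen.gen -2->-6; schema.gen 8->216; new result 210.

router.gen now evaluates to 210.
Run set: codegen.gen, lexer.gen, router.gen, schema.gen (4 run).
Changed values: codegen.gen, lexer.gen, router.gen, schema.gen, trace.txt.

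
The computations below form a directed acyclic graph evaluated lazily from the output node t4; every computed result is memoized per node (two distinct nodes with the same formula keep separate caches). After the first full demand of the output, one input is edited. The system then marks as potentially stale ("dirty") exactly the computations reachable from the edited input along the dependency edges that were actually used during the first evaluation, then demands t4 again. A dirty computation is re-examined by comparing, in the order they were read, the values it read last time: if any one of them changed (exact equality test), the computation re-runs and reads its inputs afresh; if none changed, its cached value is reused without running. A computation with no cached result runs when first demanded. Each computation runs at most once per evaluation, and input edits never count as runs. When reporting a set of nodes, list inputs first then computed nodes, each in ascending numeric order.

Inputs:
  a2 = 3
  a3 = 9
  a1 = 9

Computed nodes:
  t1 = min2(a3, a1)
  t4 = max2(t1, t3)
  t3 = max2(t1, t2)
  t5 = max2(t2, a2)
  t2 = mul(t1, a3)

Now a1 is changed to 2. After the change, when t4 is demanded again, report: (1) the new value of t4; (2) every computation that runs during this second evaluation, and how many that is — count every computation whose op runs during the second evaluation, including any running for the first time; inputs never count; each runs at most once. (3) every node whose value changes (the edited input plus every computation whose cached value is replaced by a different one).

First demand of the output computes:
  t1 = min2(9, 9) = 9
  t2 = mul(9, 9) = 81
  t3 = max2(9, 81) = 81
  t4 = max2(9, 81) = 81

After the edit, cleaning proceeds:
  t1: a read changed (a1 9->2) — executes, giving 2.
  t2: a read changed (t1 9->2) — executes, giving 18.
  t3: a read changed (t1 9->2; t2 81->18) — executes, giving 18.
  t4: a read changed (t1 9->2; t3 81->18) — executes, giving 18.

Demanding t4 again yields 18.
4 computations run: t1, t2, t3, t4.
The nodes whose values change: a1, t1, t2, t3, t4.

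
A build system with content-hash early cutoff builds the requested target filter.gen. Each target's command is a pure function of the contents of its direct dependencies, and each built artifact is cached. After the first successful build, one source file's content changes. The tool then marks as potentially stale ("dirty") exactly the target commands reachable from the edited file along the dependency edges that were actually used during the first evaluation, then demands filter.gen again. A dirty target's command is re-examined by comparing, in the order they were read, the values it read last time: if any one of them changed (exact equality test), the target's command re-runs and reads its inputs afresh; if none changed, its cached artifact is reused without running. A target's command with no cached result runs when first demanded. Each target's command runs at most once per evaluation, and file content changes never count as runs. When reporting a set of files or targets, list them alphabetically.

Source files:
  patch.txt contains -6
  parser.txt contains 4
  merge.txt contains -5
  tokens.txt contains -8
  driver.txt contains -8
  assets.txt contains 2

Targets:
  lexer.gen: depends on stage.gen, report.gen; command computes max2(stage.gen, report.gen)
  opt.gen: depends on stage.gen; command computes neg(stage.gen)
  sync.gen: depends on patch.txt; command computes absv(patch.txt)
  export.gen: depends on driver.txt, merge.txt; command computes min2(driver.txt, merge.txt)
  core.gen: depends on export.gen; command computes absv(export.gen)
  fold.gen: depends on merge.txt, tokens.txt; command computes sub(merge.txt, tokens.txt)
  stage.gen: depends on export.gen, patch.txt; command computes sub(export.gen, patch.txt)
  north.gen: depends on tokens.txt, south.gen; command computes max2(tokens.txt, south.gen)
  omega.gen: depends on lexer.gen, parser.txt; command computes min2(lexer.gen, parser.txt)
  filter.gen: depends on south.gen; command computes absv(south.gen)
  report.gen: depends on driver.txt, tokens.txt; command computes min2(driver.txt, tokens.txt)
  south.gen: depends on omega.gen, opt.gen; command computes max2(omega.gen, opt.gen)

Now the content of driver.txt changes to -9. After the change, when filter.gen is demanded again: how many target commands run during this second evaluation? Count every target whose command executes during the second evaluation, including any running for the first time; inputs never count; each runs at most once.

First evaluation (everything demanded from the output):
  export.gen = min2(-8, -5) = -8
  report.gen = min2(-8, -8) = -8
  stage.gen = sub(-8, -6) = -2
  lexer.gen = max2(-2, -8) = -2
  omega.gen = min2(-2, 4) = -2
  opt.gen = neg(-2) = 2
  south.gen = max2(-2, 2) = 2
  filter.gen = absv(2) = 2

Propagation after the edit:
  export.gen: runs — driver.txt -8->-9; result -9.
  report.gen: runs — driver.txt -8->-9; result -9.
  stage.gen: runs — export.gen -8->-9; result -3.
  lexer.gen: runs — stage.gen -2->-3; report.gen -8->-9; result -3.
  omega.gen: runs — lexer.gen -2->-3; result -3.
  opt.gen: runs — stage.gen -2->-3; result 3.
  south.gen: runs — omega.gen -2->-3; opt.gen 2->3; result 3.
  filter.gen: runs — south.gen 2->3; result 3.

Target commands that run: export.gen, filter.gen, lexer.gen, omega.gen, opt.gen, report.gen, south.gen, stage.gen — 8 in total.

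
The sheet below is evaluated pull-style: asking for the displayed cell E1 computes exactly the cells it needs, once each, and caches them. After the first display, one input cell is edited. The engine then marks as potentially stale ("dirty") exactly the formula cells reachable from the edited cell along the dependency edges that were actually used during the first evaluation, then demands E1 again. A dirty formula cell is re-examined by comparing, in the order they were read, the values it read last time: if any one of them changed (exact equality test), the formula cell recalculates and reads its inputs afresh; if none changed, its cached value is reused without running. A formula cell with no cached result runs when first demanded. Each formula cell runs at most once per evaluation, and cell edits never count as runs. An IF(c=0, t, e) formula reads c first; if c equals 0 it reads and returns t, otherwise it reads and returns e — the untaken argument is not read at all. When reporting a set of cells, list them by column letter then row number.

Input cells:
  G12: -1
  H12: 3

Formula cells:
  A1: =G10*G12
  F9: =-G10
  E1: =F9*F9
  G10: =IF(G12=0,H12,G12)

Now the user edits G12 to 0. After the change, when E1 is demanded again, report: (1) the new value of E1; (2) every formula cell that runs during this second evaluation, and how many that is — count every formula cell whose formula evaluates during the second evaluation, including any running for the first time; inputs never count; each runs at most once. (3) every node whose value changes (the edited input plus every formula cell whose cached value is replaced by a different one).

Demanding E1 again yields 9.
3 formula cells run: E1, F9, G10.
The nodes whose values change: E1, F9, G10, G12.

First demand of the output computes:
  G10 = IF(G12=0: G12=-1 -> else branch G12) = -1
  F9 = -(-1) = 1
  E1 = 1 * 1 = 1

After the edit, cleaning proceeds:
  G10: a read changed (G12 -1->0; G12 -1->0) — executes, giving 3.
  F9: a read changed (G10 -1->3) — executes, giving -3.
  E1: a read changed (F9 1->-3; F9 1->-3) — executes, giving 9.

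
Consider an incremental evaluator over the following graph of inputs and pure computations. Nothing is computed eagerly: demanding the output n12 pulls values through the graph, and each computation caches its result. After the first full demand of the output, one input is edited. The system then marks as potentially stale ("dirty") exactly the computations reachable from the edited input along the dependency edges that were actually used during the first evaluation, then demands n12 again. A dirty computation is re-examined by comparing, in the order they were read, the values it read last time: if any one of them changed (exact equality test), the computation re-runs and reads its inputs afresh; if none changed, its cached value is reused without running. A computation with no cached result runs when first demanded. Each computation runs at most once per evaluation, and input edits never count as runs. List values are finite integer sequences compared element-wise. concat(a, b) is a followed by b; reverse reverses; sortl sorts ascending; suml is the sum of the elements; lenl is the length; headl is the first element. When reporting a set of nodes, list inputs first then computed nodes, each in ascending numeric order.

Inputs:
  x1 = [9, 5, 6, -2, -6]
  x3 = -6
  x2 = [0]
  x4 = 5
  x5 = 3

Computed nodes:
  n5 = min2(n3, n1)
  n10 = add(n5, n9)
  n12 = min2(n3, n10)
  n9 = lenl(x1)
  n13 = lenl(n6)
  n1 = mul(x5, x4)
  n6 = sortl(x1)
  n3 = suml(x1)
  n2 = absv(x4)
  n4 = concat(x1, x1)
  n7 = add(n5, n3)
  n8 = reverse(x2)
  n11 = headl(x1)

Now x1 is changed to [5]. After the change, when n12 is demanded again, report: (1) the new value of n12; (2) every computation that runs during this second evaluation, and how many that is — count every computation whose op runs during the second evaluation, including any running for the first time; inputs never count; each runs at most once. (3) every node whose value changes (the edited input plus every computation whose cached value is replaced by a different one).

n12 now evaluates to 5.
Run set: n3, n5, n9, n10, n12 (5 run).
Changed values: x1, n3, n5, n9, n10, n12.

Initial pass — values computed on the first demand:
  n1 = mul(3, 5) = 15
  n3 = suml([9, 5, 6, -2, -6]) = 12
  n5 = min2(12, 15) = 12
  n9 = lenl([9, 5, 6, -2, -6]) = 5
  n10 = add(12, 5) = 17
  n12 = min2(12, 17) = 12

Second demand — change propagation:
  n3: re-runs because x1 [9, 5, 6, -2, -6]->[5]; new result 5.
  n5: re-runs because n3 12->5; new result 5.
  n9: re-runs because x1 [9, 5, 6, -2, -6]->[5]; new result 1.
  n10: re-runs because n5 12->5; n9 5->1; new result 6.
  n12: re-runs because n3 12->5; n10 17->6; new result 5.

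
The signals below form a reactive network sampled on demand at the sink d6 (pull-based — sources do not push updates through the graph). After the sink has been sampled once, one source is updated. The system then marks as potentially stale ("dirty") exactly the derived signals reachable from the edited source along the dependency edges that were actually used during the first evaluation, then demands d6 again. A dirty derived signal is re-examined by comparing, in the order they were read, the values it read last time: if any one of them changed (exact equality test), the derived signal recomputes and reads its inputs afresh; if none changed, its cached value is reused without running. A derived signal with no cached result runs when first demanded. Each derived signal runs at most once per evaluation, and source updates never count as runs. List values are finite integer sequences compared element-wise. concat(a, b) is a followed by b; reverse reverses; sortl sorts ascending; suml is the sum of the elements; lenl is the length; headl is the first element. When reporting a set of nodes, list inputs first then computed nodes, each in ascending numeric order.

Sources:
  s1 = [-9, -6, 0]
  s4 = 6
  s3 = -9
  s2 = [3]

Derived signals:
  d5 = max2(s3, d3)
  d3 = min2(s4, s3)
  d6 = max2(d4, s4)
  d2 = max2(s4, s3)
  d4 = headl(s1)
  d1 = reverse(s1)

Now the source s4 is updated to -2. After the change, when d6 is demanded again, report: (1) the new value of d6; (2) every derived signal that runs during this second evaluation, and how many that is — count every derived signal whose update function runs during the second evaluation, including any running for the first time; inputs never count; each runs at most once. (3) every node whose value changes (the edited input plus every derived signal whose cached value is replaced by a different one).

d6 now evaluates to -2.
Run set: d6 (1 run).
Changed values: s4, d6.

Initial pass — values computed on the first demand:
  d4 = headl([-9, -6, 0]) = -9
  d6 = max2(-9, 6) = 6

Second demand — change propagation:
  d6: re-runs because s4 6->-2; new result -2.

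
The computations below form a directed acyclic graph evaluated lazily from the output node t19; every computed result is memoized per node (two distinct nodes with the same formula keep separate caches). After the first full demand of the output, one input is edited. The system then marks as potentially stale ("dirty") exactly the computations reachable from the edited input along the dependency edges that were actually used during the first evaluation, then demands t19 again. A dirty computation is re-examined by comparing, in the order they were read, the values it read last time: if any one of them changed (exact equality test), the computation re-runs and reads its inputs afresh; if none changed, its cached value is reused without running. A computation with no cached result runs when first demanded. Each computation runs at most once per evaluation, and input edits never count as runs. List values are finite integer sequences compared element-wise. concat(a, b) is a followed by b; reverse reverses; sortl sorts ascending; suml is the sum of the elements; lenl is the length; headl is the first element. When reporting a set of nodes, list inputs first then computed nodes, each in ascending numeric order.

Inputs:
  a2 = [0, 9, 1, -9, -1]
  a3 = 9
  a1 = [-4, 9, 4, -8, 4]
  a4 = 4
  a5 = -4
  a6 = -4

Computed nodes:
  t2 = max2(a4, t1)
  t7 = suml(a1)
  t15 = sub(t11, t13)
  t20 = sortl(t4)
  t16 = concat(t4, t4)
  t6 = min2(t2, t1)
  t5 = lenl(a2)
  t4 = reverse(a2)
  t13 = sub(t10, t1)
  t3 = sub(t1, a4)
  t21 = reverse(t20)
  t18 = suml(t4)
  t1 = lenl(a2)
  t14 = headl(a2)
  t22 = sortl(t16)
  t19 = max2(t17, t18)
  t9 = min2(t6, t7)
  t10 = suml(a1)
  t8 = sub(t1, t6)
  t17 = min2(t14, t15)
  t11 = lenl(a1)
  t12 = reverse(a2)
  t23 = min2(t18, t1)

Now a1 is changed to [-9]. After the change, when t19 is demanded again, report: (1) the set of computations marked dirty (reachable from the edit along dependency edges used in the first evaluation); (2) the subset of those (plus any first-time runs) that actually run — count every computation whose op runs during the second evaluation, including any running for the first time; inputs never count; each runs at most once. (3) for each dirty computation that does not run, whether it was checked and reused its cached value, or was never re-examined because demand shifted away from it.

The edit dirties: t10, t11, t13, t15, t17, t19.
5 computations run: t10, t11, t13, t15, t17.
Cache hits after checking: t19.
Note the absorption at t17: it re-runs yet its value is the same, leaving the output's value untouched.

First demand of the output computes:
  t1 = lenl([0, 9, 1, -9, -1]) = 5
  t4 = reverse([0, 9, 1, -9, -1]) = [-1, -9, 1, 9, 0]
  t10 = suml([-4, 9, 4, -8, 4]) = 5
  t11 = lenl([-4, 9, 4, -8, 4]) = 5
  t13 = sub(5, 5) = 0
  t14 = headl([0, 9, 1, -9, -1]) = 0
  t15 = sub(5, 0) = 5
  t17 = min2(0, 5) = 0
  t18 = suml([-1, -9, 1, 9, 0]) = 0
  t19 = max2(0, 0) = 0

After the edit, cleaning proceeds:
  t10: a read changed (a1 [-4, 9, 4, -8, 4]->[-9]) — executes, giving -9.
  t11: a read changed (a1 [-4, 9, 4, -8, 4]->[-9]) — executes, giving 1.
  t13: a read changed (t10 5->-9) — executes, giving -14.
  t15: a read changed (t11 5->1; t13 0->-14) — executes, giving 15.
  t17: a read changed (t15 5->15) — executes, giving 0 — identical to its old value.
  t19: dirty, but its reads are unchanged (t17 unchanged, t18 unchanged); cached 0 stands.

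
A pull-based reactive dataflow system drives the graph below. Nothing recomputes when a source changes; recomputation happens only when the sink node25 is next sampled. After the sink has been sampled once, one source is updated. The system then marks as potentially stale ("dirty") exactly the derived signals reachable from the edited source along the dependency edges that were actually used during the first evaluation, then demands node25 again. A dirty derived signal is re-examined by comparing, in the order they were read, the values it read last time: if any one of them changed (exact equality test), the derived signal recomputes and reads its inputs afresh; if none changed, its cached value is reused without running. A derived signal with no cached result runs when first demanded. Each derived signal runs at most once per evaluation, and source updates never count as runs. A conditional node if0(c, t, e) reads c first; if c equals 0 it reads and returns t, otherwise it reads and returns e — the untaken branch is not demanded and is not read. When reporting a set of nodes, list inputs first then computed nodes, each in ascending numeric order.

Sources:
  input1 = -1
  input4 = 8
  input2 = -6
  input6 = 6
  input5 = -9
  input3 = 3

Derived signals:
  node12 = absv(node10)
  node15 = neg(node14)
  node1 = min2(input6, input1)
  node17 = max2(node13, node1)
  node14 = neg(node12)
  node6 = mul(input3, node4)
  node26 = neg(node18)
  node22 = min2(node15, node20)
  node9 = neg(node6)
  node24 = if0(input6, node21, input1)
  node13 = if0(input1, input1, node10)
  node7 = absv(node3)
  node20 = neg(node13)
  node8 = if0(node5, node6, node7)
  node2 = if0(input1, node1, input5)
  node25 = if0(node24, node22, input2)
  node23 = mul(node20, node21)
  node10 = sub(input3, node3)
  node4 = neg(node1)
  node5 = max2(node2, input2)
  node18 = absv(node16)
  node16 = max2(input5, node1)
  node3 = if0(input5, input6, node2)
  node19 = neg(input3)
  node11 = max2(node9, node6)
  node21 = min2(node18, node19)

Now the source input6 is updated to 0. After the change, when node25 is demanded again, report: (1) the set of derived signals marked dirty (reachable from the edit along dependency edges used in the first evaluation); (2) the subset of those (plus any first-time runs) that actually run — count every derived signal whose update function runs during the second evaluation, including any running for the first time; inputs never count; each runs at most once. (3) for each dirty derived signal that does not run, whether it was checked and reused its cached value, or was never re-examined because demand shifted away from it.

First evaluation (everything demanded from the output):
  node24 = if0(input6=6 -> else branch input1) = -1
  node25 = if0(node24=-1 -> else branch input2) = -6

Propagation after the edit:
  node1: demanded for the first time — runs, produces -1.
  node16: demanded for the first time — runs, produces -1.
  node18: demanded for the first time — runs, produces 1.
  node19: demanded for the first time — runs, produces -3.
  node21: demanded for the first time — runs, produces -3.
  node24: runs — input6 6->0; result -3.
  node25: runs — node24 -1->-3; result -6 (same value as before).

Key observation: a condition flipped, so demand reaches new nodes — node1, node16, node18, node19, node21 run for the first time.

Marked dirty: node24, node25.
Derived signals that run: node1, node16, node18, node19, node21, node24, node25 — 7 in total.
Every dirty derived signal ran.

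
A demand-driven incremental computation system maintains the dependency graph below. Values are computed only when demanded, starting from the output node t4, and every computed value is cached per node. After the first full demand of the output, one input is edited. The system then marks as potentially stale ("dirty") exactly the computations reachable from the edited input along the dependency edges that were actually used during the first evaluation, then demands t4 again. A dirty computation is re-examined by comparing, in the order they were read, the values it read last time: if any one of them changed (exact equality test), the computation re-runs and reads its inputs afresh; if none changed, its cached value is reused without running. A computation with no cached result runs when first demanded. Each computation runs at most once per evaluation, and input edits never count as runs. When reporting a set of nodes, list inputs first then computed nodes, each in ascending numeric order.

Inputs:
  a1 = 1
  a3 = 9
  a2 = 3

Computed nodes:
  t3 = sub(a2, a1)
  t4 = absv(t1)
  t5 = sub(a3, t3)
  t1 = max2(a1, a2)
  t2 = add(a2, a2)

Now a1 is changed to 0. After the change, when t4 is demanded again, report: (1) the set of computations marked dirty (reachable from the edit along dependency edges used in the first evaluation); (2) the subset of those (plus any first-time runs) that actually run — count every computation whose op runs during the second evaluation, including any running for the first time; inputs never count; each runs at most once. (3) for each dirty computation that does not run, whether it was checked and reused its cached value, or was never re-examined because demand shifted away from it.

Marked dirty: t1, t4.
Computations that run: t1 — 1 in total.
Checked but reused from cache: t4.
Key observation: the change is absorbed at t1 — it re-runs but produces the same value, and the output's value is unchanged.

First evaluation (everything demanded from the output):
  t1 = max2(1, 3) = 3
  t4 = absv(3) = 3

Propagation after the edit:
  t1: runs — a1 1->0; result 3 (same value as before).
  t4: checked — values it read are unchanged (t1 unchanged); reused cached 3 without running.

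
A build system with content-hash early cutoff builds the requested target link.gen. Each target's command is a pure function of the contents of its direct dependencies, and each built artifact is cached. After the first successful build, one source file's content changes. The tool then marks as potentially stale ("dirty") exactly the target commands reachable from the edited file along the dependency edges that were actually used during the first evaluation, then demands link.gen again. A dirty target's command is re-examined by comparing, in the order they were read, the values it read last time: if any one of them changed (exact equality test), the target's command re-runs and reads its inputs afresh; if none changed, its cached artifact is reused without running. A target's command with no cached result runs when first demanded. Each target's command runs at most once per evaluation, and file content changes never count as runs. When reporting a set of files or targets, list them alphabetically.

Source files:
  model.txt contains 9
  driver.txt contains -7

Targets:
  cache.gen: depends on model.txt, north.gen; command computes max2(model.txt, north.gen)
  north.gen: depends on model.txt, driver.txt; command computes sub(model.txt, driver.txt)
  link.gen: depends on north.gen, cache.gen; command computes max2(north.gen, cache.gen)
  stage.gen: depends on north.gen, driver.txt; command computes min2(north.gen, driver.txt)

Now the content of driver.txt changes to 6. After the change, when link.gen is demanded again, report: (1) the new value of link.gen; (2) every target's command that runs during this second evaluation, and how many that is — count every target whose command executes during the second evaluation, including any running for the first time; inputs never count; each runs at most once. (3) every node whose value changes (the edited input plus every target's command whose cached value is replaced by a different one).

First evaluation (everything demanded from the output):
  north.gen = sub(9, -7) = 16
  cache.gen = max2(9, 16) = 16
  link.gen = max2(16, 16) = 16

Propagation after the edit:
  north.gen: runs — driver.txt -7->6; result 3.
  cache.gen: runs — north.gen 16->3; result 9.
  link.gen: runs — north.gen 16->3; cache.gen 16->9; result 9.

New value of link.gen: 9.
Target commands that run: cache.gen, link.gen, north.gen — 3 in total.
Values that change: cache.gen, driver.txt, link.gen, north.gen.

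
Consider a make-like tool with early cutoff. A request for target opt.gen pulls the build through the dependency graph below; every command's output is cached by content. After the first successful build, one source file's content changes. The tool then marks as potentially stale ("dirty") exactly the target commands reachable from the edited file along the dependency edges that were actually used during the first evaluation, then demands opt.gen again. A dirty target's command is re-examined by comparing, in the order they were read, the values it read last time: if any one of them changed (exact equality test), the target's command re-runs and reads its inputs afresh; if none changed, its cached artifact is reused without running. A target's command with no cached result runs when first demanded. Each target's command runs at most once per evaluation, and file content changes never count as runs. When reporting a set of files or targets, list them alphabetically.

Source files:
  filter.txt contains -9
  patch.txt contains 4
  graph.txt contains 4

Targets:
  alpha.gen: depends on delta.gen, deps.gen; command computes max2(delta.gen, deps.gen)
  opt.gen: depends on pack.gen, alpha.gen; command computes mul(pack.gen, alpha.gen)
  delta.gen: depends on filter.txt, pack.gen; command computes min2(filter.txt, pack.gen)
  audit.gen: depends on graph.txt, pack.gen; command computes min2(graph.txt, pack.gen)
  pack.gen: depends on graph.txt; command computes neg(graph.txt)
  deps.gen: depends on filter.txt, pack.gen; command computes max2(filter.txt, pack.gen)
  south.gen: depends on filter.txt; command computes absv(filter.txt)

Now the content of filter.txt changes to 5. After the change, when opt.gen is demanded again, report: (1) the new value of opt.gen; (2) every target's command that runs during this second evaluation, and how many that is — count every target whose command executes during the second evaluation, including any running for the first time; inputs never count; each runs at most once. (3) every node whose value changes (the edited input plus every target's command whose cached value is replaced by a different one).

Demanding opt.gen again yields -20.
4 target commands run: alpha.gen, delta.gen, deps.gen, opt.gen.
The nodes whose values change: alpha.gen, delta.gen, deps.gen, filter.txt, opt.gen.

First demand of the output computes:
  pack.gen = neg(4) = -4
  delta.gen = min2(-9, -4) = -9
  deps.gen = max2(-9, -4) = -4
  alpha.gen = max2(-9, -4) = -4
  opt.gen = mul(-4, -4) = 16

After the edit, cleaning proceeds:
  delta.gen: a read changed (filter.txt -9->5) — executes, giving -4.
  deps.gen: a read changed (filter.txt -9->5) — executes, giving 5.
  alpha.gen: a read changed (delta.gen -9->-4; deps.gen -4->5) — executes, giving 5.
  opt.gen: a read changed (alpha.gen -4->5) — executes, giving -20.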